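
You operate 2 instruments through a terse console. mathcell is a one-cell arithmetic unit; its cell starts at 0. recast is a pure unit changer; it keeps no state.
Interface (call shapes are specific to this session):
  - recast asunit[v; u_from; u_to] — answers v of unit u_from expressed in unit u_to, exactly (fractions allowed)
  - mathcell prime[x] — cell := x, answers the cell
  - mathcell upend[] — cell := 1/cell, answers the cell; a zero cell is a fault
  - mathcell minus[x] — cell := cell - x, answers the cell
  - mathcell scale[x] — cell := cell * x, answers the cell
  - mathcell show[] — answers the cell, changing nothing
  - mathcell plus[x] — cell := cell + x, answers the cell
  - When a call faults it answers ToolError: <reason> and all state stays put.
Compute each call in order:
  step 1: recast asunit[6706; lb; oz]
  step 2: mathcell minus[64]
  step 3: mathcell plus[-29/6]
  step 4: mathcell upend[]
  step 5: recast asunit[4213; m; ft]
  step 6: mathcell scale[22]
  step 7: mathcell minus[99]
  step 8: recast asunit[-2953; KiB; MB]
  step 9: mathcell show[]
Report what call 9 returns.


Answer: -41019/413

Derivation:
$ recast asunit v: 6706 u_from: lb u_to: oz
:: 107296
$ mathcell minus x: 64
:: -64
$ mathcell plus x: -29/6
:: -413/6
$ mathcell upend
:: -6/413
$ recast asunit v: 4213 u_from: m u_to: ft
:: 5266250/381
$ mathcell scale x: 22
:: -132/413
$ mathcell minus x: 99
:: -41019/413
$ recast asunit v: -2953 u_from: KiB u_to: MB
:: -47248/15625
$ mathcell show
:: -41019/413


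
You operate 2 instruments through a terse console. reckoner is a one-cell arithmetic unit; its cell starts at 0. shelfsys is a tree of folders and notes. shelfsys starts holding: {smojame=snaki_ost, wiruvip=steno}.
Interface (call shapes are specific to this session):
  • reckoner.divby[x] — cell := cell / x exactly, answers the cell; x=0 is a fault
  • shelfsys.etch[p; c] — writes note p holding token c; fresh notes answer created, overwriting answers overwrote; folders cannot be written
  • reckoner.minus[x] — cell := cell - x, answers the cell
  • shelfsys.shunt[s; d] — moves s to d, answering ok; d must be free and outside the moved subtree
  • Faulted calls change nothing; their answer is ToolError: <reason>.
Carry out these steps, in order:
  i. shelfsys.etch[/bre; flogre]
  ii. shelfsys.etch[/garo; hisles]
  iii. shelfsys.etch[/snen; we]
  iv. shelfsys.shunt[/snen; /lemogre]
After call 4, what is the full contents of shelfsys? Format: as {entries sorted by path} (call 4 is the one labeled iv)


Answer: {bre=flogre, garo=hisles, lemogre=we, smojame=snaki_ost, wiruvip=steno}

Derivation:
Then shelfsys.etch on /bre, flogre, → created.
I invoke shelfsys.etch on /garo, hisles, and observe created.
Now I run shelfsys.etch on /snen, we, — result: created.
Next I call shelfsys.shunt on /snen, /lemogre, giving ok.


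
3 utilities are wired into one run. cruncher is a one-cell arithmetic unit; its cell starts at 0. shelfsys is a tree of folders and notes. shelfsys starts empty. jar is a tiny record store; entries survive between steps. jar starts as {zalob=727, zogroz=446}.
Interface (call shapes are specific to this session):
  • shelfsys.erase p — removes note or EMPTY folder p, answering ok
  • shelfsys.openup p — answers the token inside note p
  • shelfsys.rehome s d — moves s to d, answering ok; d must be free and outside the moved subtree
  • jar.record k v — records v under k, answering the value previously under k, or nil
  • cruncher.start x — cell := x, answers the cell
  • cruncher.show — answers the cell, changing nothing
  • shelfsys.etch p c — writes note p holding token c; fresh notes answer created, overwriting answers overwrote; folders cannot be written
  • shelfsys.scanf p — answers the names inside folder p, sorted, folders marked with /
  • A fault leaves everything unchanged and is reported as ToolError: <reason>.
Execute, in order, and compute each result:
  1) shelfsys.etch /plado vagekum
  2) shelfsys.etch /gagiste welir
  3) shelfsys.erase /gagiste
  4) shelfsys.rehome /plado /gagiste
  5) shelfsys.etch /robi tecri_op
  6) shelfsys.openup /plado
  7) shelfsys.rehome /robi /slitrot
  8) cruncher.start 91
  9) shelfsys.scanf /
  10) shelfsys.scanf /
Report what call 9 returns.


Answer: [gagiste, slitrot]

Derivation:
~$ shelfsys.etch p→/plado c→vagekum
[out] created
~$ shelfsys.etch p→/gagiste c→welir
[out] created
~$ shelfsys.erase p→/gagiste
[out] ok
~$ shelfsys.rehome s→/plado d→/gagiste
[out] ok
~$ shelfsys.etch p→/robi c→tecri_op
[out] created
~$ shelfsys.openup p→/plado
[out] ToolError: not found
~$ shelfsys.rehome s→/robi d→/slitrot
[out] ok
~$ cruncher.start x→91
[out] 91
~$ shelfsys.scanf p→/
[out] [gagiste, slitrot]
~$ shelfsys.scanf p→/
[out] [gagiste, slitrot]


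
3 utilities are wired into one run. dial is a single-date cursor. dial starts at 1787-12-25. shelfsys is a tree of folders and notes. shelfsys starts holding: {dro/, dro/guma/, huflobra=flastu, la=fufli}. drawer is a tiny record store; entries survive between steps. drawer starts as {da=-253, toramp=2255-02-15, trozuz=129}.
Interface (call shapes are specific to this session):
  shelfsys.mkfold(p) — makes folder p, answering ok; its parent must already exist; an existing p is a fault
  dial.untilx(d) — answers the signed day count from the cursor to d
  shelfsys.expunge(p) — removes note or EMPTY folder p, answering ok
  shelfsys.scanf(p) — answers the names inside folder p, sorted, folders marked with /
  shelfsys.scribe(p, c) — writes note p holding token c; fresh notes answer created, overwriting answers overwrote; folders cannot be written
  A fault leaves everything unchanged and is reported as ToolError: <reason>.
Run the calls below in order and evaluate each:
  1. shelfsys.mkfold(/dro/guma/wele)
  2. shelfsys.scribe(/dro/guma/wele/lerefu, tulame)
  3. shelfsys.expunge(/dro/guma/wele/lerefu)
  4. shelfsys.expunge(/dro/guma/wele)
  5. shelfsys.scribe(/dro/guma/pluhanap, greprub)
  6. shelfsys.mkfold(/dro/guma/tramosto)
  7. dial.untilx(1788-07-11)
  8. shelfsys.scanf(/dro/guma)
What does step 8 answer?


Answer: [pluhanap, tramosto/]

Derivation:
Next I call shelfsys.mkfold with p='/dro/guma/wele', giving ok.
Calling shelfsys.scribe with p='/dro/guma/wele/lerefu', c='tulame', yielding created.
Invoking shelfsys.expunge with p='/dro/guma/wele/lerefu', — result: ok.
Next I call shelfsys.expunge with p='/dro/guma/wele', and observe ok.
I try shelfsys.scribe with p='/dro/guma/pluhanap', c='greprub', — result: created.
I run shelfsys.mkfold with p='/dro/guma/tramosto', which returns ok.
I use dial.untilx with d='1788-07-11', → 199.
I call shelfsys.scanf with p='/dro/guma', → [pluhanap, tramosto/].


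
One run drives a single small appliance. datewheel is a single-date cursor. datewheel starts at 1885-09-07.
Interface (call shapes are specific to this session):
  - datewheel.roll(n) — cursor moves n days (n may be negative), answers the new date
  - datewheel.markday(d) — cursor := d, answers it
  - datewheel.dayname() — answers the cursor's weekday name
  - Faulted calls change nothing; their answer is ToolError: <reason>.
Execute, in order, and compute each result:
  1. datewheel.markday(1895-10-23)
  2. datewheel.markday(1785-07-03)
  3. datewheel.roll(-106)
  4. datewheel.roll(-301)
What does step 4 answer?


·→ datewheel.markday(d: 1895-10-23)
·← 1895-10-23
·→ datewheel.markday(d: 1785-07-03)
·← 1785-07-03
·→ datewheel.roll(n: -106)
·← 1785-03-19
·→ datewheel.roll(n: -301)
·← 1784-05-22

Answer: 1784-05-22


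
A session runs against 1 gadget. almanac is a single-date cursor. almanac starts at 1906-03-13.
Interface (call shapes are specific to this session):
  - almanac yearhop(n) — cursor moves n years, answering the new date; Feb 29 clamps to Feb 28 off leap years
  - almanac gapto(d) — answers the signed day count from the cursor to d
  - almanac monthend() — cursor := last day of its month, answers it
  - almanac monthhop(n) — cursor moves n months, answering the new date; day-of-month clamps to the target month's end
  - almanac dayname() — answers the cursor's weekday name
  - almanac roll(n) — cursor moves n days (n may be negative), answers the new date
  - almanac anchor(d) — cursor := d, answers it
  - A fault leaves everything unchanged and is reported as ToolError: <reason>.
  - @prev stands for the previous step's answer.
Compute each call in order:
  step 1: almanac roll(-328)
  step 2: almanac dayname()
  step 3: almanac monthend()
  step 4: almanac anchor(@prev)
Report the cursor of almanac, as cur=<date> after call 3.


I use almanac roll with n=-328, giving 1905-04-19.
I call almanac dayname(), and see Wednesday.
Now I run almanac monthend(), and observe 1905-04-30.
Then almanac anchor with d=@prev, and see 1905-04-30.

Answer: cur=1905-04-30


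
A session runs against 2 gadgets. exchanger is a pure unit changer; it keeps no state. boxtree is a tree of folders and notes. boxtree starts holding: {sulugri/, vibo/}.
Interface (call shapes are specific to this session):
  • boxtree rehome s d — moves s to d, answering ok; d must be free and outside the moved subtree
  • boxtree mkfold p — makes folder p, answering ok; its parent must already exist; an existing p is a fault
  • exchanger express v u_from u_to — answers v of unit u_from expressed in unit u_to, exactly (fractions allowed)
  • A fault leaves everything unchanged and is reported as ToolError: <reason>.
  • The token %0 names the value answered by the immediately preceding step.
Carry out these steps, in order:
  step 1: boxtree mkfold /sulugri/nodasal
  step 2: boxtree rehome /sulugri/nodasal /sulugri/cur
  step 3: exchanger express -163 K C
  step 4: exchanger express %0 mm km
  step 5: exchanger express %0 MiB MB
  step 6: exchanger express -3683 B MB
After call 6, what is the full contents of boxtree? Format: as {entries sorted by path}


-> boxtree mkfold(p: /sulugri/nodasal)
<- ok
-> boxtree rehome(s: /sulugri/nodasal, d: /sulugri/cur)
<- ok
-> exchanger express(v: -163, u_from: K, u_to: C)
<- -8723/20
-> exchanger express(v: %0, u_from: mm, u_to: km)
<- -8723/20000000
-> exchanger express(v: %0, u_from: MiB, u_to: MB)
<- -558272/1220703125
-> exchanger express(v: -3683, u_from: B, u_to: MB)
<- -3683/1000000

Answer: {sulugri/, sulugri/cur/, vibo/}


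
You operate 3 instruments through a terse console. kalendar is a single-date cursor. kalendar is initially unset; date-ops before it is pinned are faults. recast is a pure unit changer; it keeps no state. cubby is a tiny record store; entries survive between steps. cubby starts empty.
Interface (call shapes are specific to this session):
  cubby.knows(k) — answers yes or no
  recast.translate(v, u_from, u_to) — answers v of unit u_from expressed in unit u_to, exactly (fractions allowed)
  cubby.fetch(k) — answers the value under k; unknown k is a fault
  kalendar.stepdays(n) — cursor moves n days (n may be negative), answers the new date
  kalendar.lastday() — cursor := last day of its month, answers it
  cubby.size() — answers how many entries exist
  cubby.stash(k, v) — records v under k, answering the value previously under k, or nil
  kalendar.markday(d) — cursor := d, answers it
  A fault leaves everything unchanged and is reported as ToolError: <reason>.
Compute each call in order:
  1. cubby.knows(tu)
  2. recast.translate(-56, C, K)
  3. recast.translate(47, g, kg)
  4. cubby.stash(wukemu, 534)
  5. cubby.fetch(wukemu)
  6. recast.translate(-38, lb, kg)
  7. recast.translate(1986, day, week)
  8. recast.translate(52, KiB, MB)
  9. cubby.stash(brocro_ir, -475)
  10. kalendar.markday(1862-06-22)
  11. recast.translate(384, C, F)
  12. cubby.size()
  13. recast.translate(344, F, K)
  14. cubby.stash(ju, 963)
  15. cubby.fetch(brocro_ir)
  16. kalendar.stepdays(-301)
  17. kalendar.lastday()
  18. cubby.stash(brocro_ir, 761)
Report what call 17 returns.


[in] cubby.knows k: tu
  no
[in] recast.translate v: -56 u_from: C u_to: K
  4343/20
[in] recast.translate v: 47 u_from: g u_to: kg
  47/1000
[in] cubby.stash k: wukemu v: 534
  nil
[in] cubby.fetch k: wukemu
  534
[in] recast.translate v: -38 u_from: lb u_to: kg
  -861825503/50000000
[in] recast.translate v: 1986 u_from: day u_to: week
  1986/7
[in] recast.translate v: 52 u_from: KiB u_to: MB
  832/15625
[in] cubby.stash k: brocro_ir v: -475
  nil
[in] kalendar.markday d: 1862-06-22
  1862-06-22
[in] recast.translate v: 384 u_from: C u_to: F
  3616/5
[in] cubby.size
  2
[in] recast.translate v: 344 u_from: F u_to: K
  26789/60
[in] cubby.stash k: ju v: 963
  nil
[in] cubby.fetch k: brocro_ir
  -475
[in] kalendar.stepdays n: -301
  1861-08-25
[in] kalendar.lastday
  1861-08-31
[in] cubby.stash k: brocro_ir v: 761
  -475

Answer: 1861-08-31


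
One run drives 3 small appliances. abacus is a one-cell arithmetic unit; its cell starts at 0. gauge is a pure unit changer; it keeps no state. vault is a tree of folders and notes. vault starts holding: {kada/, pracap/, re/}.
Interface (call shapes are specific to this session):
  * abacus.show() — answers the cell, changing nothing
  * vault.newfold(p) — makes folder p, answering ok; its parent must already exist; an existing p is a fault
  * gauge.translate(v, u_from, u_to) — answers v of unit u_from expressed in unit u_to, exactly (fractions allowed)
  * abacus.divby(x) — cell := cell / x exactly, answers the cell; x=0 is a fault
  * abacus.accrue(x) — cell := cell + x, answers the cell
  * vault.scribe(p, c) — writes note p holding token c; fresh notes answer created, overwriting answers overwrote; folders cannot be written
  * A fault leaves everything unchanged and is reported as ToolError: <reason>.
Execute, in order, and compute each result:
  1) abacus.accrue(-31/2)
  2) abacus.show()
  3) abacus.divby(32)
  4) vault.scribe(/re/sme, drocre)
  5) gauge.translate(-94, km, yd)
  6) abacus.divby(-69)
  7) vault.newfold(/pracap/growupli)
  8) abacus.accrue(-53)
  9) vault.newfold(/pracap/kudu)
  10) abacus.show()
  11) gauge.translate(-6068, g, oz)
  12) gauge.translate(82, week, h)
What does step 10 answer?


>> abacus.accrue(x='-31/2')
<< -31/2
>> abacus.show()
<< -31/2
>> abacus.divby(x='32')
<< -31/64
>> vault.scribe(p='/re/sme', c='drocre')
<< created
>> gauge.translate(v='-94', u_from='km', u_to='yd')
<< -117500000/1143
>> abacus.divby(x='-69')
<< 31/4416
>> vault.newfold(p='/pracap/growupli')
<< ok
>> abacus.accrue(x='-53')
<< -234017/4416
>> vault.newfold(p='/pracap/kudu')
<< ok
>> abacus.show()
<< -234017/4416
>> gauge.translate(v='-6068', u_from='g', u_to='oz')
<< -9708800000/45359237
>> gauge.translate(v='82', u_from='week', u_to='h')
<< 13776

Answer: -234017/4416


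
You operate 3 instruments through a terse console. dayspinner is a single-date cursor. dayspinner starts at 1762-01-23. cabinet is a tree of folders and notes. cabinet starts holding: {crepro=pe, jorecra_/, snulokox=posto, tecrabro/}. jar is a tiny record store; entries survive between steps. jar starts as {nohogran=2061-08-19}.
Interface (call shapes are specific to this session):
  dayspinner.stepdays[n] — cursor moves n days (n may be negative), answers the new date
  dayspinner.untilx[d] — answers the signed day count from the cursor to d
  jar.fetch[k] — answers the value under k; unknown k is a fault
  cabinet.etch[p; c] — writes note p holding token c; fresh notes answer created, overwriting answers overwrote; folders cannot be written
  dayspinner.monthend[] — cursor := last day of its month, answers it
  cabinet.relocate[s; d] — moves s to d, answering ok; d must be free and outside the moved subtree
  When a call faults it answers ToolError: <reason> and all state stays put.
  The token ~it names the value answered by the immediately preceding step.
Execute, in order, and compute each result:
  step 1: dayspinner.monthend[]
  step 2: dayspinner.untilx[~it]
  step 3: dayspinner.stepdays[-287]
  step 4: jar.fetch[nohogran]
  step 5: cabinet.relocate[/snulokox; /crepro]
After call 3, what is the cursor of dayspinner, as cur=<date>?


# dayspinner.monthend() == 1762-01-31
# dayspinner.untilx(d=~it) == 0
# dayspinner.stepdays(n=-287) == 1761-04-19
# jar.fetch(k=nohogran) == 2061-08-19
# cabinet.relocate(s=/snulokox, d=/crepro) == ToolError: exists

Answer: cur=1761-04-19


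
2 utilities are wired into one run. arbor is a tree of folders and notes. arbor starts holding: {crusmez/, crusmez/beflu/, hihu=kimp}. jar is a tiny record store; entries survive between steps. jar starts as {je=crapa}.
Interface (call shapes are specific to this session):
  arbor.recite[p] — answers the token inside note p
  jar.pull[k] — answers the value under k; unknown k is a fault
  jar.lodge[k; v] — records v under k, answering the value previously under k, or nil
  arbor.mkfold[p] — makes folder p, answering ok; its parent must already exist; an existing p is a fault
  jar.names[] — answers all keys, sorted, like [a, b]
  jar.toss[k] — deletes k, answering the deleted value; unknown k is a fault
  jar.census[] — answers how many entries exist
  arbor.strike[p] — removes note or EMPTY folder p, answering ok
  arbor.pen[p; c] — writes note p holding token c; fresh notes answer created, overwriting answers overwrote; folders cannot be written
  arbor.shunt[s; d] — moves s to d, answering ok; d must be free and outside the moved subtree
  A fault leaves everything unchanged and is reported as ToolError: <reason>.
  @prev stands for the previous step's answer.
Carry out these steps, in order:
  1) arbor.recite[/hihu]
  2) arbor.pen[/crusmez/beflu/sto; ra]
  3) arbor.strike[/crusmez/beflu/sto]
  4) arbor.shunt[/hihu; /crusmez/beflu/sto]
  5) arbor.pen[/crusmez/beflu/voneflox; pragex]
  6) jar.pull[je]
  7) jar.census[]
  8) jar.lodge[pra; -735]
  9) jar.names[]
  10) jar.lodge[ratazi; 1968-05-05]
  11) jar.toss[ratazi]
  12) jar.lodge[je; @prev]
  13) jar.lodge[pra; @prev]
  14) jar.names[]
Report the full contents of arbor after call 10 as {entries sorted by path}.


Answer: {crusmez/, crusmez/beflu/, crusmez/beflu/sto=kimp, crusmez/beflu/voneflox=pragex}

Derivation:
% arbor.recite(p=/hihu) => kimp
% arbor.pen(p=/crusmez/beflu/sto, c=ra) => created
% arbor.strike(p=/crusmez/beflu/sto) => ok
% arbor.shunt(s=/hihu, d=/crusmez/beflu/sto) => ok
% arbor.pen(p=/crusmez/beflu/voneflox, c=pragex) => created
% jar.pull(k=je) => crapa
% jar.census() => 1
% jar.lodge(k=pra, v=-735) => nil
% jar.names() => [je, pra]
% jar.lodge(k=ratazi, v=1968-05-05) => nil
% jar.toss(k=ratazi) => 1968-05-05
% jar.lodge(k=je, v=@prev) => crapa
% jar.lodge(k=pra, v=@prev) => -735
% jar.names() => [je, pra]


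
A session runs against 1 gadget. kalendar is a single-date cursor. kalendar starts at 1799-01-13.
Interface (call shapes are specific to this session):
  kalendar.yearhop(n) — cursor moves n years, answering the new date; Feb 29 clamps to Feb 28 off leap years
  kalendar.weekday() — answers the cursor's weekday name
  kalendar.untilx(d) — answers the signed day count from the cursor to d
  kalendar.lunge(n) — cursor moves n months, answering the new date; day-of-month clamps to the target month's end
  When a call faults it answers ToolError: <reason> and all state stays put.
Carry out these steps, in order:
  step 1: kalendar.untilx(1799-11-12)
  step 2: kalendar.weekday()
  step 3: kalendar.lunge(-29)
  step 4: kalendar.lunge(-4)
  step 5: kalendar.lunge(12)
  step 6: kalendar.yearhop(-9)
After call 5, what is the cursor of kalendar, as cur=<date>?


Answer: cur=1797-04-13

Derivation:
I run kalendar.untilx(d→1799-11-12), which returns 303.
Invoking kalendar.weekday, giving Sunday.
Using kalendar.lunge(n→-29), and observe 1796-08-13.
Invoking kalendar.lunge(n→-4): 1796-04-13.
I call kalendar.lunge(n→12), and observe 1797-04-13.
I run kalendar.yearhop(n→-9): 1788-04-13.


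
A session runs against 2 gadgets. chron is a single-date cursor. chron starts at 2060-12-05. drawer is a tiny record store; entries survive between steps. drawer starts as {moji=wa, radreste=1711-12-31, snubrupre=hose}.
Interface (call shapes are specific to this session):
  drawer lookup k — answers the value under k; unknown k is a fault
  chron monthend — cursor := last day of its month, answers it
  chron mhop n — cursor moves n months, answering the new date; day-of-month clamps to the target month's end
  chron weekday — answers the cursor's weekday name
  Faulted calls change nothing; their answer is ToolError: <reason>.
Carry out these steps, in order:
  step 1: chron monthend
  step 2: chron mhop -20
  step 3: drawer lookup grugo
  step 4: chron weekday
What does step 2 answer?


Do: chron monthend[]
See: 2060-12-31
Do: chron mhop[-20]
See: 2059-04-30
Do: drawer lookup[grugo]
See: ToolError: no such key grugo
Do: chron weekday[]
See: Wednesday

Answer: 2059-04-30


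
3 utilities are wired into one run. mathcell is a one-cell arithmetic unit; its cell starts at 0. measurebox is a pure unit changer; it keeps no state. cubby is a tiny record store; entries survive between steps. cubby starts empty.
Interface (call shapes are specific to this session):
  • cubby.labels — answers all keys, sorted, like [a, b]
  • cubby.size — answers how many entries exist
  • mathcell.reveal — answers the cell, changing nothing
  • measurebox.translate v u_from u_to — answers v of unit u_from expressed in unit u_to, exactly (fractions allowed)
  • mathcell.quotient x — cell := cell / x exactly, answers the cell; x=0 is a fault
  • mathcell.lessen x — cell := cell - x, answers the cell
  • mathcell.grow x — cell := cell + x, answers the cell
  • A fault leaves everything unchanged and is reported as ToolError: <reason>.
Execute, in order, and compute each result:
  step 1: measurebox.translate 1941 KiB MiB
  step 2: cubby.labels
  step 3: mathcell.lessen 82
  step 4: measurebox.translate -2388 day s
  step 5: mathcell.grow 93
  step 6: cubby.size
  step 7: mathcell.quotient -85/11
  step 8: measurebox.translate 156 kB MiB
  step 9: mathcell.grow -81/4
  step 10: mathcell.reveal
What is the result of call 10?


Answer: -7369/340

Derivation:
# 1. translate(v: 1941, u_from: KiB, u_to: MiB) -> 1941/1024
# 2. labels() -> []
# 3. lessen(x: 82) -> -82
# 4. translate(v: -2388, u_from: day, u_to: s) -> -206323200
# 5. grow(x: 93) -> 11
# 6. size() -> 0
# 7. quotient(x: -85/11) -> -121/85
# 8. translate(v: 156, u_from: kB, u_to: MiB) -> 4875/32768
# 9. grow(x: -81/4) -> -7369/340
# 10. reveal() -> -7369/340


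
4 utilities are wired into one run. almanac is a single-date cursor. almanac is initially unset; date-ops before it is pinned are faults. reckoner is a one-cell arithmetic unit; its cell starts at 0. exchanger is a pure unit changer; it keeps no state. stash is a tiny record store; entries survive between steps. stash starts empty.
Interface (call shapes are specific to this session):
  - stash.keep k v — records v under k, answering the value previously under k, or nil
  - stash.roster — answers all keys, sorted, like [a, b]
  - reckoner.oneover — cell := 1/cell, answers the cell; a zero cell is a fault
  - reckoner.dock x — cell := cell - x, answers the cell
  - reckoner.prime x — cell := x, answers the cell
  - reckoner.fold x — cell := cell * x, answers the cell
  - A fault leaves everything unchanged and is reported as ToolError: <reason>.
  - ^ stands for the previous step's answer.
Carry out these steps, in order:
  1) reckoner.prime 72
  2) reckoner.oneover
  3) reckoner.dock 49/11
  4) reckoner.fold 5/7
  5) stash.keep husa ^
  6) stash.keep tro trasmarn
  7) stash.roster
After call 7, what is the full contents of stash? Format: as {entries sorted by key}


Answer: {husa=-17585/5544, tro=trasmarn}

Derivation:
-> reckoner.prime(72)
<- 72
-> reckoner.oneover()
<- 1/72
-> reckoner.dock(49/11)
<- -3517/792
-> reckoner.fold(5/7)
<- -17585/5544
-> stash.keep(husa, ^)
<- nil
-> stash.keep(tro, trasmarn)
<- nil
-> stash.roster()
<- [husa, tro]


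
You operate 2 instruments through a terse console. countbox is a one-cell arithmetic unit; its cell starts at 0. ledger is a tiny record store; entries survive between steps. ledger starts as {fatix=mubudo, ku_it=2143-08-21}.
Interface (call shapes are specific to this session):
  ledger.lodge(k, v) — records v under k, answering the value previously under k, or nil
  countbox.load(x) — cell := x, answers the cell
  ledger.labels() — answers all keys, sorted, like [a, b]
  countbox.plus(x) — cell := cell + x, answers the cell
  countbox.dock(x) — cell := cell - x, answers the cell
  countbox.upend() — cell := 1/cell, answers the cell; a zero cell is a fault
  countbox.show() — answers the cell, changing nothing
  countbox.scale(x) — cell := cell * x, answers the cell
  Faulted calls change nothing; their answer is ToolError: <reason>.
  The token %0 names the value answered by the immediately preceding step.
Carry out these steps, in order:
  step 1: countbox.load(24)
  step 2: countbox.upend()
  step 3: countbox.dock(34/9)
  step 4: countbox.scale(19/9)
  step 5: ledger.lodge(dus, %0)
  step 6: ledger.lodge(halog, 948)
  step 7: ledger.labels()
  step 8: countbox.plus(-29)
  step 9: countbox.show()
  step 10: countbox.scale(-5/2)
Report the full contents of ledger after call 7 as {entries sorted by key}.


I call countbox.load(x=24), and observe 24.
I try countbox.upend(), and observe 1/24.
I use countbox.dock(x=34/9), and see -269/72.
Calling countbox.scale(x=19/9), giving -5111/648.
I run ledger.lodge(k=dus, v=%0), which returns nil.
Then ledger.lodge(k=halog, v=948), giving nil.
I call ledger.labels(), and see [dus, fatix, halog, ku_it].
I call countbox.plus(x=-29), yielding -23903/648.
Calling countbox.show, — result: -23903/648.
Using countbox.scale(x=-5/2), → 119515/1296.

Answer: {dus=-5111/648, fatix=mubudo, halog=948, ku_it=2143-08-21}


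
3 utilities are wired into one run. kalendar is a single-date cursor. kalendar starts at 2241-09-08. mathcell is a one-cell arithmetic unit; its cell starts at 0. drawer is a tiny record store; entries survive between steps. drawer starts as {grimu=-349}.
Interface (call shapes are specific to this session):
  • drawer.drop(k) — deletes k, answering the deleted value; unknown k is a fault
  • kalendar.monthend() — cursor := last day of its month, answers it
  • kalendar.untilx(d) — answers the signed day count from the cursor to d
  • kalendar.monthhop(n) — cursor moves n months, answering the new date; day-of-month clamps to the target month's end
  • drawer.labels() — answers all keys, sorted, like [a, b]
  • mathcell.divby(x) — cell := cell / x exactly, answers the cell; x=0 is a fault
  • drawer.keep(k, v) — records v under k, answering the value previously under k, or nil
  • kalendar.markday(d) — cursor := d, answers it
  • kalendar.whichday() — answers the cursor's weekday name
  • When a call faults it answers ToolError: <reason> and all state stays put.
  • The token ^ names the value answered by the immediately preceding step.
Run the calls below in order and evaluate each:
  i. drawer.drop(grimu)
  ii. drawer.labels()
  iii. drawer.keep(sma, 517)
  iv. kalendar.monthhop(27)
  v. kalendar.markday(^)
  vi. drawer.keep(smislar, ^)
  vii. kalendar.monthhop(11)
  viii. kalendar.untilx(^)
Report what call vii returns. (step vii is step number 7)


# drawer.drop(k='grimu') == -349
# drawer.labels() == []
# drawer.keep(k='sma', v='517') == nil
# kalendar.monthhop(n='27') == 2243-12-08
# kalendar.markday(d='^') == 2243-12-08
# drawer.keep(k='smislar', v='^') == nil
# kalendar.monthhop(n='11') == 2244-11-08
# kalendar.untilx(d='^') == 0

Answer: 2244-11-08


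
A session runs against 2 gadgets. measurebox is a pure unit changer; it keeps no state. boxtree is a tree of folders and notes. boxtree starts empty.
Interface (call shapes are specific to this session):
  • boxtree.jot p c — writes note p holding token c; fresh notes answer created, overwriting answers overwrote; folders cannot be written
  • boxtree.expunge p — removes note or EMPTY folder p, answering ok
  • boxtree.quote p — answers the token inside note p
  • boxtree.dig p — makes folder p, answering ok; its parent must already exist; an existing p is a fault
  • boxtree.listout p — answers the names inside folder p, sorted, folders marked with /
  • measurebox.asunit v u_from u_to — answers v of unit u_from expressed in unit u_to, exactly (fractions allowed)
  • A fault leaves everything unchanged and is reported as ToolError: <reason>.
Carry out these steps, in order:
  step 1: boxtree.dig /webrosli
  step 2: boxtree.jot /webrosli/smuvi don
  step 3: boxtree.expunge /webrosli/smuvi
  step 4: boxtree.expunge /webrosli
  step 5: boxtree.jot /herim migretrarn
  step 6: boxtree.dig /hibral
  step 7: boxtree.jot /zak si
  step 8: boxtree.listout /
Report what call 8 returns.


Then dig passing /webrosli, yielding ok.
Using jot passing /webrosli/smuvi, don: created.
Next I call expunge passing /webrosli/smuvi, — result: ok.
Invoking expunge passing /webrosli, and observe ok.
Next I call jot passing /herim, migretrarn, which returns created.
I try dig passing /hibral, → ok.
I invoke jot passing /zak, si, yielding created.
Then listout passing /, and observe [herim, hibral/, zak].

Answer: [herim, hibral/, zak]


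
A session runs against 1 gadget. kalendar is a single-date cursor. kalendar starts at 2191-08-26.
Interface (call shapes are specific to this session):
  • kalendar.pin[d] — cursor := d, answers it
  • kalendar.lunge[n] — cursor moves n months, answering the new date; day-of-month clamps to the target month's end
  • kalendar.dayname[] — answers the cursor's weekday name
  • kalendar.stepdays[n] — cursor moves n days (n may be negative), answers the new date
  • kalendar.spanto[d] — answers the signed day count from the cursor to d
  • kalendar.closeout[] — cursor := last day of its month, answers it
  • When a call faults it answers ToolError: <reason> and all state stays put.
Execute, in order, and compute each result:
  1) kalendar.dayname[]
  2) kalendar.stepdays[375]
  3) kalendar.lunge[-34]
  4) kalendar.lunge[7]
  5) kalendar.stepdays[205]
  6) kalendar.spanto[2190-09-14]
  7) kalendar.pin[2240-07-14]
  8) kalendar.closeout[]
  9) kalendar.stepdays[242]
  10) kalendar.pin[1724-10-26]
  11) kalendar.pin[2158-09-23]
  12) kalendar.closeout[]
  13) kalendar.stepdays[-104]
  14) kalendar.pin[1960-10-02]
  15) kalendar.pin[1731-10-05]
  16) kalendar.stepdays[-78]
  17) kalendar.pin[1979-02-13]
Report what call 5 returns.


Answer: 2190-12-26

Derivation:
~$ kalendar.dayname
= Friday
~$ kalendar.stepdays n='375'
= 2192-09-04
~$ kalendar.lunge n='-34'
= 2189-11-04
~$ kalendar.lunge n='7'
= 2190-06-04
~$ kalendar.stepdays n='205'
= 2190-12-26
~$ kalendar.spanto d='2190-09-14'
= -103
~$ kalendar.pin d='2240-07-14'
= 2240-07-14
~$ kalendar.closeout
= 2240-07-31
~$ kalendar.stepdays n='242'
= 2241-03-30
~$ kalendar.pin d='1724-10-26'
= 1724-10-26
~$ kalendar.pin d='2158-09-23'
= 2158-09-23
~$ kalendar.closeout
= 2158-09-30
~$ kalendar.stepdays n='-104'
= 2158-06-18
~$ kalendar.pin d='1960-10-02'
= 1960-10-02
~$ kalendar.pin d='1731-10-05'
= 1731-10-05
~$ kalendar.stepdays n='-78'
= 1731-07-19
~$ kalendar.pin d='1979-02-13'
= 1979-02-13


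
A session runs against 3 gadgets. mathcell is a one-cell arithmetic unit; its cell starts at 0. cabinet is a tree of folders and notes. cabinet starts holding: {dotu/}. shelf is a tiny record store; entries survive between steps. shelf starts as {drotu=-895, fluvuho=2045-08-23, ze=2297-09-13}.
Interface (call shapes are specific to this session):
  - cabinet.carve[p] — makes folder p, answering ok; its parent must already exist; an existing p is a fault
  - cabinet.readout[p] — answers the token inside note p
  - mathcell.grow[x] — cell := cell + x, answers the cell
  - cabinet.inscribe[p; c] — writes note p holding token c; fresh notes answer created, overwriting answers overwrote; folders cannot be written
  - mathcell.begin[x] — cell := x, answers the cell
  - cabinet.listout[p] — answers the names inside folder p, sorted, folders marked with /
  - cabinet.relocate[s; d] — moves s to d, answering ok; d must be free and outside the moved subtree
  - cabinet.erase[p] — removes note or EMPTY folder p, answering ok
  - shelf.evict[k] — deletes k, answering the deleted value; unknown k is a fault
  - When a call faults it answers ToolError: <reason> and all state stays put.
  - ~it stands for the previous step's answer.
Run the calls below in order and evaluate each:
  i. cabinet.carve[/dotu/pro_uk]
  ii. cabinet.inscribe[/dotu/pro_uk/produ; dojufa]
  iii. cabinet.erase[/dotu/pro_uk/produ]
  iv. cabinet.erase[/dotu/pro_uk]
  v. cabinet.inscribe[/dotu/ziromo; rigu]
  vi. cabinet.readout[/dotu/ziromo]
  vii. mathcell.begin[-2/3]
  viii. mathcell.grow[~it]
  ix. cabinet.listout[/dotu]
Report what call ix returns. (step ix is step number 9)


~$ cabinet.carve p=/dotu/pro_uk
:: ok
~$ cabinet.inscribe p=/dotu/pro_uk/produ c=dojufa
:: created
~$ cabinet.erase p=/dotu/pro_uk/produ
:: ok
~$ cabinet.erase p=/dotu/pro_uk
:: ok
~$ cabinet.inscribe p=/dotu/ziromo c=rigu
:: created
~$ cabinet.readout p=/dotu/ziromo
:: rigu
~$ mathcell.begin x=-2/3
:: -2/3
~$ mathcell.grow x=~it
:: -4/3
~$ cabinet.listout p=/dotu
:: [ziromo]

Answer: [ziromo]


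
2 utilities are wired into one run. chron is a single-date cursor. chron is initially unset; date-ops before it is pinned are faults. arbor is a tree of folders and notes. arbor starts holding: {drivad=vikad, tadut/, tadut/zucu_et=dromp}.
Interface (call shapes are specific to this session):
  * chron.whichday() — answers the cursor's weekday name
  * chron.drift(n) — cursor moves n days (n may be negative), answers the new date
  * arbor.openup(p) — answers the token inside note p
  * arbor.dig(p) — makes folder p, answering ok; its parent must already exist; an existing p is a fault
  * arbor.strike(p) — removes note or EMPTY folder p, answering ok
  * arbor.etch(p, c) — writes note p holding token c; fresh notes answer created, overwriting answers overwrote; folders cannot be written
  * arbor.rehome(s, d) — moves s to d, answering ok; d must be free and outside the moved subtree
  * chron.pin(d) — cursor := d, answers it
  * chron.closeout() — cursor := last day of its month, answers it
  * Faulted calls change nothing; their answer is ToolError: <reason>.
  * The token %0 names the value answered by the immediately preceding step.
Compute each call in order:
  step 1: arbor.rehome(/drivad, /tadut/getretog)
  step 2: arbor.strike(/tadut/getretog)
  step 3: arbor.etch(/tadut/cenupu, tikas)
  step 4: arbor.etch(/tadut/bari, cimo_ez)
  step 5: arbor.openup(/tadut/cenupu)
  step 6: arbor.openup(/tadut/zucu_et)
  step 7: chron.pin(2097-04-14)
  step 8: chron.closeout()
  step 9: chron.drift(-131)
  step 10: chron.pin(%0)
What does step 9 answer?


Answer: 2096-12-20

Derivation:
·→ rehome(/drivad, /tadut/getretog)
·← ok
·→ strike(/tadut/getretog)
·← ok
·→ etch(/tadut/cenupu, tikas)
·← created
·→ etch(/tadut/bari, cimo_ez)
·← created
·→ openup(/tadut/cenupu)
·← tikas
·→ openup(/tadut/zucu_et)
·← dromp
·→ pin(2097-04-14)
·← 2097-04-14
·→ closeout()
·← 2097-04-30
·→ drift(-131)
·← 2096-12-20
·→ pin(%0)
·← 2096-12-20


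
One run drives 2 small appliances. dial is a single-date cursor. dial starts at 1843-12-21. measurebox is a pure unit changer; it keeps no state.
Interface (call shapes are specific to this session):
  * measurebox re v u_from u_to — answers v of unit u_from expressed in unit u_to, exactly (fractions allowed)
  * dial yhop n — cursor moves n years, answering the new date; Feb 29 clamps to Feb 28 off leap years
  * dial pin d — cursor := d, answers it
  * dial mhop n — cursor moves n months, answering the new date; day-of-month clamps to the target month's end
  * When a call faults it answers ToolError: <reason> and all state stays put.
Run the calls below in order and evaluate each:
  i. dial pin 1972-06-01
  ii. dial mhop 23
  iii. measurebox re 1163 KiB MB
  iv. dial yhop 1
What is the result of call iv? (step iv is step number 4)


Answer: 1975-05-01

Derivation:
→ dial pin(d='1972-06-01')
← 1972-06-01
→ dial mhop(n='23')
← 1974-05-01
→ measurebox re(v='1163', u_from='KiB', u_to='MB')
← 18608/15625
→ dial yhop(n='1')
← 1975-05-01


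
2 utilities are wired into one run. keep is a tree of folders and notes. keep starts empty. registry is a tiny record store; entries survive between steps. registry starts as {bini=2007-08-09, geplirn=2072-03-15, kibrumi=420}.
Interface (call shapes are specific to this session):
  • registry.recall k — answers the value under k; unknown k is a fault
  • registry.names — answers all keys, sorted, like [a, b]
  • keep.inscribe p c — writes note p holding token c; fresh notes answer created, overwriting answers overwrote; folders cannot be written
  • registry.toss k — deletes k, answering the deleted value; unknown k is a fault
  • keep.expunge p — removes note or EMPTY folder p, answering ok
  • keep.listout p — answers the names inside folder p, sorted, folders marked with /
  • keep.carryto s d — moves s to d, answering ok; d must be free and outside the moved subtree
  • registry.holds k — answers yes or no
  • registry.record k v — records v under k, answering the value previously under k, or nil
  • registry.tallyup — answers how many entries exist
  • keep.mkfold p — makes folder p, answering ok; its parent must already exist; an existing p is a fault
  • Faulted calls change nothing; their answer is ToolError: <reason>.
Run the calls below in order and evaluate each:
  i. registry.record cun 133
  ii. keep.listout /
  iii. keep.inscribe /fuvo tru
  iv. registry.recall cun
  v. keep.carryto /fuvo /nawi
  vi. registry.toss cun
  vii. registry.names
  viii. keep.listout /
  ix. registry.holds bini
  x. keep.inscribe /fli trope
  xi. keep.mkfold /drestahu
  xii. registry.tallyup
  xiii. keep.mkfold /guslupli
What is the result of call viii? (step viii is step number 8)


Calling registry.record passing k: cun, v: 133: nil.
I run keep.listout passing p: /, — result: [].
Calling keep.inscribe passing p: /fuvo, c: tru, — result: created.
Calling registry.recall passing k: cun, and observe 133.
Now I run keep.carryto passing s: /fuvo, d: /nawi, yielding ok.
Calling registry.toss passing k: cun, and see 133.
I use registry.names, yielding [bini, geplirn, kibrumi].
Then keep.listout passing p: /, giving [nawi].
Then registry.holds passing k: bini, and see yes.
I try keep.inscribe passing p: /fli, c: trope, giving created.
I use keep.mkfold passing p: /drestahu, and see ok.
I call registry.tallyup(), and get 3.
I run keep.mkfold passing p: /guslupli, yielding ok.

Answer: [nawi]


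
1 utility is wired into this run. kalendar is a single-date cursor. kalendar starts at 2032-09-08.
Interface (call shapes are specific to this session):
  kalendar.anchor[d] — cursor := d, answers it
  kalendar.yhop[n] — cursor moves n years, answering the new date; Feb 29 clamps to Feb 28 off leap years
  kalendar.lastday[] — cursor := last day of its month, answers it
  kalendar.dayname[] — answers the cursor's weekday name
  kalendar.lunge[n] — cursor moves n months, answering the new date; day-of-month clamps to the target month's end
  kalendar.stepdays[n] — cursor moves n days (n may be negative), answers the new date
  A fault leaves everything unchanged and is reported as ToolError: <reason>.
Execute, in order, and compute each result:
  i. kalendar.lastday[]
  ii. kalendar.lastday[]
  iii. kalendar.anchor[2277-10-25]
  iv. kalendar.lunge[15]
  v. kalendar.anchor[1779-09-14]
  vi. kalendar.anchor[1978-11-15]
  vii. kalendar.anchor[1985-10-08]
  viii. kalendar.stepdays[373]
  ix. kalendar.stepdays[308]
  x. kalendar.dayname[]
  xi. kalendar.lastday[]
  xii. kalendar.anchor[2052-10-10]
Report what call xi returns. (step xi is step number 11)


·→ lastday()
·← 2032-09-30
·→ lastday()
·← 2032-09-30
·→ anchor(2277-10-25)
·← 2277-10-25
·→ lunge(15)
·← 2279-01-25
·→ anchor(1779-09-14)
·← 1779-09-14
·→ anchor(1978-11-15)
·← 1978-11-15
·→ anchor(1985-10-08)
·← 1985-10-08
·→ stepdays(373)
·← 1986-10-16
·→ stepdays(308)
·← 1987-08-20
·→ dayname()
·← Thursday
·→ lastday()
·← 1987-08-31
·→ anchor(2052-10-10)
·← 2052-10-10

Answer: 1987-08-31
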